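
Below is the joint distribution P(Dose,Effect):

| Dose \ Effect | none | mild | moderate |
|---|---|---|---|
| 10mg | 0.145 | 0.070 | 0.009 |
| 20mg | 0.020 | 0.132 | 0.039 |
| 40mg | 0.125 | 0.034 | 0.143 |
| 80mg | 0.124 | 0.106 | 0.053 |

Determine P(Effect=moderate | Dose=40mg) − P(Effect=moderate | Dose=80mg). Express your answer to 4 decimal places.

P(Dose=40mg) = 0.125 + 0.034 + 0.143 = 0.302; P(Effect=moderate | Dose=40mg) = 0.143/0.302 = 0.47351.
P(Dose=80mg) = 0.124 + 0.106 + 0.053 = 0.283; P(Effect=moderate | Dose=80mg) = 0.053/0.283 = 0.18728.
Difference = 0.2862.

0.2862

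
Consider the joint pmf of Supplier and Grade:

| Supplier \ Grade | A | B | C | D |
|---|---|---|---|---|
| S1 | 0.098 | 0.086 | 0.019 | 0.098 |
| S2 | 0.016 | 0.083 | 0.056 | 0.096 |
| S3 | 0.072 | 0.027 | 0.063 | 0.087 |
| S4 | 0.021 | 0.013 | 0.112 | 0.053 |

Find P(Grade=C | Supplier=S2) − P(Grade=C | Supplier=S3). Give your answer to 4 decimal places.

P(Supplier=S2) = 0.016 + 0.083 + 0.056 + 0.096 = 0.251; P(Grade=C | Supplier=S2) = 0.056/0.251 = 0.22311.
P(Supplier=S3) = 0.072 + 0.027 + 0.063 + 0.087 = 0.249; P(Grade=C | Supplier=S3) = 0.063/0.249 = 0.25301.
Difference = -0.0299.

-0.0299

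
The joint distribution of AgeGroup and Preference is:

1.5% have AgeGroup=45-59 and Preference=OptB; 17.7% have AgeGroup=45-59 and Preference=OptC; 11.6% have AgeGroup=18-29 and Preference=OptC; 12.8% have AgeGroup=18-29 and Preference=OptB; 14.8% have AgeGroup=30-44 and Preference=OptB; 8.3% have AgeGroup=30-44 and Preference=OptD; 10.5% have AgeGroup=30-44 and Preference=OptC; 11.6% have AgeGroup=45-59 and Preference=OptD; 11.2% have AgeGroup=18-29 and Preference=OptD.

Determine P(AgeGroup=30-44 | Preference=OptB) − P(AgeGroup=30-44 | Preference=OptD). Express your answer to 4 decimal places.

P(Preference=OptB) = 0.128 + 0.148 + 0.015 = 0.291; P(AgeGroup=30-44 | Preference=OptB) = 0.148/0.291 = 0.50859.
P(Preference=OptD) = 0.112 + 0.083 + 0.116 = 0.311; P(AgeGroup=30-44 | Preference=OptD) = 0.083/0.311 = 0.26688.
Difference = 0.2417.

0.2417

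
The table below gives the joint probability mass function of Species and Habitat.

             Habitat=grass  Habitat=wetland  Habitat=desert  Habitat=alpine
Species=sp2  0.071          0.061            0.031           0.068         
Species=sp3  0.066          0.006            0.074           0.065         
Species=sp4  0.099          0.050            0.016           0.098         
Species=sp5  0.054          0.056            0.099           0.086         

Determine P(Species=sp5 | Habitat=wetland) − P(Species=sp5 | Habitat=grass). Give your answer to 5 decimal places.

P(Habitat=wetland) = 0.061 + 0.006 + 0.050 + 0.056 = 0.173; P(Species=sp5 | Habitat=wetland) = 0.056/0.173 = 0.323699.
P(Habitat=grass) = 0.071 + 0.066 + 0.099 + 0.054 = 0.290; P(Species=sp5 | Habitat=grass) = 0.054/0.290 = 0.186207.
Difference = 0.13749.

0.13749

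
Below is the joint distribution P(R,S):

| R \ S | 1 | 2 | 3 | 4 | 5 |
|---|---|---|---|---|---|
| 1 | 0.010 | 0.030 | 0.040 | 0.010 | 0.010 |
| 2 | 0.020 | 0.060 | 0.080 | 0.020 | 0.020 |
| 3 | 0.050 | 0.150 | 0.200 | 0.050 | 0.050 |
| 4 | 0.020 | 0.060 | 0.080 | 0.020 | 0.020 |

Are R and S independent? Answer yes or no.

yes

Every cell satisfies P(R,S) = P(R)·P(S). For instance P(R=4) = 0.200, P(S=1) = 0.100, and 0.200×0.100 = 0.020 matches the joint entry. So R and S are independent.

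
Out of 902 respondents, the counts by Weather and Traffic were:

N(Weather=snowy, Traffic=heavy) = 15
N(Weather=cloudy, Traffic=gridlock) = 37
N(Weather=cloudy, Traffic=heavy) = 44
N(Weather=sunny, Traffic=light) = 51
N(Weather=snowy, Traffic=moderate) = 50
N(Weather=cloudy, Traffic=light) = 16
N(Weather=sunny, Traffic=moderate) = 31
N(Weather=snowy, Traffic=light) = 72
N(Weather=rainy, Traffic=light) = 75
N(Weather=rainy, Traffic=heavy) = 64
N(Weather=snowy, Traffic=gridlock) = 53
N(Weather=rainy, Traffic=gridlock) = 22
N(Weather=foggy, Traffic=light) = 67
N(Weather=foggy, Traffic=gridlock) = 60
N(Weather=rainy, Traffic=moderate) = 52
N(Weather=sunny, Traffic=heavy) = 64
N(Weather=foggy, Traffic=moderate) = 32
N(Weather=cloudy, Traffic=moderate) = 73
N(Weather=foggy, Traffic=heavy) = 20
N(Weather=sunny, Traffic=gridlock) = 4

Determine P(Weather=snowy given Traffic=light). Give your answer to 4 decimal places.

0.2562

Total with Traffic=light: 51 + 16 + 75 + 72 + 67 = 281.
P(Weather=snowy | Traffic=light) = 72/281 = 0.2562.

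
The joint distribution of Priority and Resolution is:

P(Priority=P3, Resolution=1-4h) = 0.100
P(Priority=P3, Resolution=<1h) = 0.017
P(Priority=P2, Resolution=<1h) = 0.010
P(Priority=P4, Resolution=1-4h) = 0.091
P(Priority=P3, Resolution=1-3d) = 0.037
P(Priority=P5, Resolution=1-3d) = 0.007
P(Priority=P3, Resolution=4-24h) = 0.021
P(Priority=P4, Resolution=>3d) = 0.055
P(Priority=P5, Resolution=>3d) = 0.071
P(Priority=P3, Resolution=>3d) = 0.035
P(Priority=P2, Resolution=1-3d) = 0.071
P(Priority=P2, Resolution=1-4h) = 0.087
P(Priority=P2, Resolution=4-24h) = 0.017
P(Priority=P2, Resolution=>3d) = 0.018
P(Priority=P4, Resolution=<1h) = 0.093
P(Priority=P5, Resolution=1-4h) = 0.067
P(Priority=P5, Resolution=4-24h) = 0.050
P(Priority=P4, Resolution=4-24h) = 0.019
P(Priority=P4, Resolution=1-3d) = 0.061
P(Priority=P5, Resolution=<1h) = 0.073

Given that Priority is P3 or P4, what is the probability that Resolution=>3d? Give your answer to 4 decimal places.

P(Priority=P3) = 0.017 + 0.100 + 0.021 + 0.037 + 0.035 = 0.210.
P(Priority=P4) = 0.093 + 0.091 + 0.019 + 0.061 + 0.055 = 0.319.
P(Priority ∈ {P3, P4}) = 0.210 + 0.319 = 0.529; P(Resolution=>3d, Priority ∈ {P3, P4}) = 0.035 + 0.055 = 0.090.
P(Resolution=>3d | Priority ∈ {P3, P4}) = 0.090/0.529 = 0.1701.

0.1701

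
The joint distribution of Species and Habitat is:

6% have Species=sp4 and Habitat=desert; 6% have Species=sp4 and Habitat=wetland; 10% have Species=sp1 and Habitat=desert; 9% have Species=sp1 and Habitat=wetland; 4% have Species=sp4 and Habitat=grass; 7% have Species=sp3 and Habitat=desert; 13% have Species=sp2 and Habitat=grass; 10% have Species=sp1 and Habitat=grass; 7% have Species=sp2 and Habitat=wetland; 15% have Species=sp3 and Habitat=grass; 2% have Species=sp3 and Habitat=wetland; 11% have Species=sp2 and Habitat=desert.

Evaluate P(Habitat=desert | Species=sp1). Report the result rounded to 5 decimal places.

0.34483

P(Species=sp1) = 0.10 + 0.09 + 0.10 = 0.29.
P(Habitat=desert | Species=sp1) = 0.10/0.29 = 0.34483.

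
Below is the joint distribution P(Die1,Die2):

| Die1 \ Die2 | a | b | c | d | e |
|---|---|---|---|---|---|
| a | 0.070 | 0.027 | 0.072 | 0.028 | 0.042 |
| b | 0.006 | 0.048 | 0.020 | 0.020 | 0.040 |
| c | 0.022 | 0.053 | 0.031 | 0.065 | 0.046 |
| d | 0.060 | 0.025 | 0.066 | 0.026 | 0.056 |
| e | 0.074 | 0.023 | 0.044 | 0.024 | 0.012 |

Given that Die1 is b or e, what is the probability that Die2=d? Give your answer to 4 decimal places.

0.1415

P(Die1=b) = 0.006 + 0.048 + 0.020 + 0.020 + 0.040 = 0.134.
P(Die1=e) = 0.074 + 0.023 + 0.044 + 0.024 + 0.012 = 0.177.
P(Die1 ∈ {b, e}) = 0.134 + 0.177 = 0.311; P(Die2=d, Die1 ∈ {b, e}) = 0.020 + 0.024 = 0.044.
P(Die2=d | Die1 ∈ {b, e}) = 0.044/0.311 = 0.1415.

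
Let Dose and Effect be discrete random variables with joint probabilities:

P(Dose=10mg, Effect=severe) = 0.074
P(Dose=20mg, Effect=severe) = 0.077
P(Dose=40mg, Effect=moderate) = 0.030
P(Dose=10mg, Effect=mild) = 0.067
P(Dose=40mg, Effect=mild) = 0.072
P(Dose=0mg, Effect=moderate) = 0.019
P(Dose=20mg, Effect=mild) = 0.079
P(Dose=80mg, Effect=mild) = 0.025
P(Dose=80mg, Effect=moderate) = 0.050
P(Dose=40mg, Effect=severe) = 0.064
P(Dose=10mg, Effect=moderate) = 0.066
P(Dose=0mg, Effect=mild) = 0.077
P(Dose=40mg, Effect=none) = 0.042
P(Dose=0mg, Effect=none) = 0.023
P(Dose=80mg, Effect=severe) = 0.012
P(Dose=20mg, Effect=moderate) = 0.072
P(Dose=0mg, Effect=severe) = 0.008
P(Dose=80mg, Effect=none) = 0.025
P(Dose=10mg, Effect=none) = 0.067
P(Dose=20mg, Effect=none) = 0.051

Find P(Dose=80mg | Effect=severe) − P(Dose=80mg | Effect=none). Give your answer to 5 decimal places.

P(Effect=severe) = 0.008 + 0.074 + 0.077 + 0.064 + 0.012 = 0.235; P(Dose=80mg | Effect=severe) = 0.012/0.235 = 0.051064.
P(Effect=none) = 0.023 + 0.067 + 0.051 + 0.042 + 0.025 = 0.208; P(Dose=80mg | Effect=none) = 0.025/0.208 = 0.120192.
Difference = -0.06913.

-0.06913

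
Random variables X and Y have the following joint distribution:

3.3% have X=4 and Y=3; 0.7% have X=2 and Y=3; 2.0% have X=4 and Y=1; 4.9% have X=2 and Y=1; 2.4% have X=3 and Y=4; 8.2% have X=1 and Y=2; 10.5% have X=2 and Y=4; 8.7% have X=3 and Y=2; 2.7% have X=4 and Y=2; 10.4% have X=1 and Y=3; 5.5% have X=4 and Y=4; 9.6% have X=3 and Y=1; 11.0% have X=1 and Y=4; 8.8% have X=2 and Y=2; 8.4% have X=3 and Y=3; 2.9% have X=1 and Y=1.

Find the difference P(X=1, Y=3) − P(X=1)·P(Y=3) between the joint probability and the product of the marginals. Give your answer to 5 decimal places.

0.02990

P(X=1) = 0.029 + 0.082 + 0.104 + 0.110 = 0.325.
P(Y=3) = 0.104 + 0.007 + 0.084 + 0.033 = 0.228.
P(X=1, Y=3) − P(X=1)P(Y=3) = 0.104 − 0.325×0.228 = 0.02990.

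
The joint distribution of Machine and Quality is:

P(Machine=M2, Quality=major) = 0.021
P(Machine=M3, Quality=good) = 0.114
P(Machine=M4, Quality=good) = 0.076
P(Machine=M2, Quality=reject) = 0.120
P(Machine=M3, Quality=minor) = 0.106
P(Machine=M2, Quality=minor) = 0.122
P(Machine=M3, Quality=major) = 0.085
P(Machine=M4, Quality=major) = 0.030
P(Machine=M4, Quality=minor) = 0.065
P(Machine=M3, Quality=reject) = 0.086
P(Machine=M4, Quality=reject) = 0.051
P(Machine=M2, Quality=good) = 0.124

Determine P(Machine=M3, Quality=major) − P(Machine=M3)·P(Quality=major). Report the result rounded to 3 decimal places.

P(Machine=M3) = 0.114 + 0.106 + 0.085 + 0.086 = 0.391.
P(Quality=major) = 0.021 + 0.085 + 0.030 = 0.136.
P(Machine=M3, Quality=major) − P(Machine=M3)P(Quality=major) = 0.085 − 0.391×0.136 = 0.032.

0.032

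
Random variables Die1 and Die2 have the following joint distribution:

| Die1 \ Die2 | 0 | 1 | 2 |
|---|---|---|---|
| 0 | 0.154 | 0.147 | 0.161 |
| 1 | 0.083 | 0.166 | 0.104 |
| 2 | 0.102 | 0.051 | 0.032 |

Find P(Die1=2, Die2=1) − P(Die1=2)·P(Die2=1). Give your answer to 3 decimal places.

-0.016

P(Die1=2) = 0.102 + 0.051 + 0.032 = 0.185.
P(Die2=1) = 0.147 + 0.166 + 0.051 = 0.364.
P(Die1=2, Die2=1) − P(Die1=2)P(Die2=1) = 0.051 − 0.185×0.364 = -0.016.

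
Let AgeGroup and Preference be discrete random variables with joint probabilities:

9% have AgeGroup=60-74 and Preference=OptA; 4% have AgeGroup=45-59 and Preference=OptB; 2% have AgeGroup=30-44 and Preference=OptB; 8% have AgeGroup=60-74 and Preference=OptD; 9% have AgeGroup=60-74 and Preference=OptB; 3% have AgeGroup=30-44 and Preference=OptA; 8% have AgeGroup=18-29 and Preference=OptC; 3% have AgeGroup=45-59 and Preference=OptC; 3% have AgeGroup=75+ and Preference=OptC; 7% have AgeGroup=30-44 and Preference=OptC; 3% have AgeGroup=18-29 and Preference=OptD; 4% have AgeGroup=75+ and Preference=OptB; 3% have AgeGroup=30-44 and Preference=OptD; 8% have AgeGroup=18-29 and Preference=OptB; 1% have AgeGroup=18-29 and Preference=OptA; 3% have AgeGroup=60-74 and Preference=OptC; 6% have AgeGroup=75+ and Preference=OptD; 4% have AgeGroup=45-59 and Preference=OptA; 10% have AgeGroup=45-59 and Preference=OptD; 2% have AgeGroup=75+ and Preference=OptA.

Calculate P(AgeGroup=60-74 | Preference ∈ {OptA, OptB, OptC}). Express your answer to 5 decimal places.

P(Preference=OptA) = 0.01 + 0.03 + 0.04 + 0.09 + 0.02 = 0.19.
P(Preference=OptB) = 0.08 + 0.02 + 0.04 + 0.09 + 0.04 = 0.27.
P(Preference=OptC) = 0.08 + 0.07 + 0.03 + 0.03 + 0.03 = 0.24.
P(Preference ∈ {OptA, OptB, OptC}) = 0.19 + 0.27 + 0.24 = 0.70; P(AgeGroup=60-74, Preference ∈ {OptA, OptB, OptC}) = 0.09 + 0.09 + 0.03 = 0.21.
P(AgeGroup=60-74 | Preference ∈ {OptA, OptB, OptC}) = 0.21/0.70 = 0.30000.

0.30000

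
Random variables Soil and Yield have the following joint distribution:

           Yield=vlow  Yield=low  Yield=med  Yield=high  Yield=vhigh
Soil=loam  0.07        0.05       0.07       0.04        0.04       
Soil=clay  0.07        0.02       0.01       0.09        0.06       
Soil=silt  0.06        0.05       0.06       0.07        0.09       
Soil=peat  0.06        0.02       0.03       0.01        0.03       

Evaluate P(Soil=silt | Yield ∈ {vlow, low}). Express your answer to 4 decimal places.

P(Yield=vlow) = 0.07 + 0.07 + 0.06 + 0.06 = 0.26.
P(Yield=low) = 0.05 + 0.02 + 0.05 + 0.02 = 0.14.
P(Yield ∈ {vlow, low}) = 0.26 + 0.14 = 0.40; P(Soil=silt, Yield ∈ {vlow, low}) = 0.06 + 0.05 = 0.11.
P(Soil=silt | Yield ∈ {vlow, low}) = 0.11/0.40 = 0.2750.

0.2750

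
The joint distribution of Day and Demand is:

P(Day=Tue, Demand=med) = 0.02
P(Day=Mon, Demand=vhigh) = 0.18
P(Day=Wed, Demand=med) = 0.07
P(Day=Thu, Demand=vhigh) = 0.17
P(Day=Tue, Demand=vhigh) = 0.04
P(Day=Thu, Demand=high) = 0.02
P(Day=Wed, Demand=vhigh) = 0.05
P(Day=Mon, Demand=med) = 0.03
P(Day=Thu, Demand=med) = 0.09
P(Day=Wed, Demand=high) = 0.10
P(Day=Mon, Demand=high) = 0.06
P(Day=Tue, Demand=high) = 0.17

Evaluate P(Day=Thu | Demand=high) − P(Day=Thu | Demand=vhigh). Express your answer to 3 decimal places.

-0.329

P(Demand=high) = 0.06 + 0.17 + 0.10 + 0.02 = 0.35; P(Day=Thu | Demand=high) = 0.02/0.35 = 0.0571.
P(Demand=vhigh) = 0.18 + 0.04 + 0.05 + 0.17 = 0.44; P(Day=Thu | Demand=vhigh) = 0.17/0.44 = 0.3864.
Difference = -0.329.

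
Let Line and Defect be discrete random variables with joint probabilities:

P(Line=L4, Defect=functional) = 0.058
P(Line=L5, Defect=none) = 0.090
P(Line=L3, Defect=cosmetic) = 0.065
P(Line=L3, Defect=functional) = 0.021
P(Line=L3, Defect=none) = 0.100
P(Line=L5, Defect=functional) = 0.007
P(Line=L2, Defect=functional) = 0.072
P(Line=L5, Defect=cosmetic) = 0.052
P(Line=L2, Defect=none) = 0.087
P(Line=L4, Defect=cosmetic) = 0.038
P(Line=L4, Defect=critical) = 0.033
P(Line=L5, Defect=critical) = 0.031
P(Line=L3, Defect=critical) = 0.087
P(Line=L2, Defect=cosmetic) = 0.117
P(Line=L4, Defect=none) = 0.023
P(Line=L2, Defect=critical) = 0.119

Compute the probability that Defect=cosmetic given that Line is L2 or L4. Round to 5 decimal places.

0.28336

P(Line=L2) = 0.087 + 0.117 + 0.072 + 0.119 = 0.395.
P(Line=L4) = 0.023 + 0.038 + 0.058 + 0.033 = 0.152.
P(Line ∈ {L2, L4}) = 0.395 + 0.152 = 0.547; P(Defect=cosmetic, Line ∈ {L2, L4}) = 0.117 + 0.038 = 0.155.
P(Defect=cosmetic | Line ∈ {L2, L4}) = 0.155/0.547 = 0.28336.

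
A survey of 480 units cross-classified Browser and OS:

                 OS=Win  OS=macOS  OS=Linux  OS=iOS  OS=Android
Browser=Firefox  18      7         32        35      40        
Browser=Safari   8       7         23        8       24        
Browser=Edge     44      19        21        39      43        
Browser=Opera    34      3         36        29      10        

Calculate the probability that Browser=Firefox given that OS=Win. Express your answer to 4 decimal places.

0.1731

Total with OS=Win: 18 + 8 + 44 + 34 = 104.
P(Browser=Firefox | OS=Win) = 18/104 = 0.1731.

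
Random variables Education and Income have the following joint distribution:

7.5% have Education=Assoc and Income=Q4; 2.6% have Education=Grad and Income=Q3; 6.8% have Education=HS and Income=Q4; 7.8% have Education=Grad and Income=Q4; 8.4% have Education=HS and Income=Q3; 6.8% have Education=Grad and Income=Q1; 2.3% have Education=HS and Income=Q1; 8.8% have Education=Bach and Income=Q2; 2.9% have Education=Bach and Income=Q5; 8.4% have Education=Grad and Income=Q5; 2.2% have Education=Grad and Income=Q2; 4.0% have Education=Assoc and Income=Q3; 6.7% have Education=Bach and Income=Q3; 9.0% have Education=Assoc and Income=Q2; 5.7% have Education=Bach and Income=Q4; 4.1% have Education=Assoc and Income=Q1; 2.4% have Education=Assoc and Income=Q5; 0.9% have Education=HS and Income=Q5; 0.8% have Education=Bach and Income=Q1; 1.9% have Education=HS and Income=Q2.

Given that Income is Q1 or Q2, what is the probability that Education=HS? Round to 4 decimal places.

0.1170

P(Income=Q1) = 0.023 + 0.041 + 0.008 + 0.068 = 0.140.
P(Income=Q2) = 0.019 + 0.090 + 0.088 + 0.022 = 0.219.
P(Income ∈ {Q1, Q2}) = 0.140 + 0.219 = 0.359; P(Education=HS, Income ∈ {Q1, Q2}) = 0.023 + 0.019 = 0.042.
P(Education=HS | Income ∈ {Q1, Q2}) = 0.042/0.359 = 0.1170.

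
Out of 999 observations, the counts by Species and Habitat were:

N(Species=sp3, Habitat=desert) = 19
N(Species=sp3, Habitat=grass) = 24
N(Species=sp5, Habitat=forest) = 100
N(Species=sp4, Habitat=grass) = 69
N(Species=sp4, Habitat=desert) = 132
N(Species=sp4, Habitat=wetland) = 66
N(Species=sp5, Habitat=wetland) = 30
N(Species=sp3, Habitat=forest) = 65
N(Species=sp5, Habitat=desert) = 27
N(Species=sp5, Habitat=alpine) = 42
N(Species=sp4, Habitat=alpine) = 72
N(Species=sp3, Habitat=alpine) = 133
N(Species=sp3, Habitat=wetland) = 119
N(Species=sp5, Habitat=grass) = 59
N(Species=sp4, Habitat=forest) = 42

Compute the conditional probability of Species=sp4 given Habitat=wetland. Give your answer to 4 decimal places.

Total with Habitat=wetland: 119 + 66 + 30 = 215.
P(Species=sp4 | Habitat=wetland) = 66/215 = 0.3070.

0.3070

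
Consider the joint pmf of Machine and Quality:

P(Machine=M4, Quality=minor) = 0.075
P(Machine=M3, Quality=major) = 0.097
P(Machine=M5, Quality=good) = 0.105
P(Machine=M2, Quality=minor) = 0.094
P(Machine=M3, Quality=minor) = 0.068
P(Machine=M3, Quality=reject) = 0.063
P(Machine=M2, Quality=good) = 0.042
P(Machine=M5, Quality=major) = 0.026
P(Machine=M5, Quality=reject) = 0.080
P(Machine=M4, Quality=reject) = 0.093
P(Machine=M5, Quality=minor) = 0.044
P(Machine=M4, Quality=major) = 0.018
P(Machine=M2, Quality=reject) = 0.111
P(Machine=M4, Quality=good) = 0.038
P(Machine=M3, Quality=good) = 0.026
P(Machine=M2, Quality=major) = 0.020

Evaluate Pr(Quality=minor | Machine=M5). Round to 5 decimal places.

0.17255

P(Machine=M5) = 0.105 + 0.044 + 0.026 + 0.080 = 0.255.
P(Quality=minor | Machine=M5) = 0.044/0.255 = 0.17255.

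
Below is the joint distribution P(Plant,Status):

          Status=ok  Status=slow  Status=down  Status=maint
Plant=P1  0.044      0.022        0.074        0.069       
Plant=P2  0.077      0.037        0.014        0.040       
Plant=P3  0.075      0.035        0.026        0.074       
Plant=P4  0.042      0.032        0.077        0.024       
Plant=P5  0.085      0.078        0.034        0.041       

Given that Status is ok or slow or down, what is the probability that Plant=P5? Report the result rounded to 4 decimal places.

P(Status=ok) = 0.044 + 0.077 + 0.075 + 0.042 + 0.085 = 0.323.
P(Status=slow) = 0.022 + 0.037 + 0.035 + 0.032 + 0.078 = 0.204.
P(Status=down) = 0.074 + 0.014 + 0.026 + 0.077 + 0.034 = 0.225.
P(Status ∈ {ok, slow, down}) = 0.323 + 0.204 + 0.225 = 0.752; P(Plant=P5, Status ∈ {ok, slow, down}) = 0.085 + 0.078 + 0.034 = 0.197.
P(Plant=P5 | Status ∈ {ok, slow, down}) = 0.197/0.752 = 0.2620.

0.2620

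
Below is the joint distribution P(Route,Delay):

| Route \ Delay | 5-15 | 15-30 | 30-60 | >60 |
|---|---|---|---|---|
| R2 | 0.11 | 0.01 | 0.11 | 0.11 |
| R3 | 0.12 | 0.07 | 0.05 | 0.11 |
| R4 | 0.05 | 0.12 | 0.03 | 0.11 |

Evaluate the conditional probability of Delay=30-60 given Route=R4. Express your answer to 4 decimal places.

P(Route=R4) = 0.05 + 0.12 + 0.03 + 0.11 = 0.31.
P(Delay=30-60 | Route=R4) = 0.03/0.31 = 0.0968.

0.0968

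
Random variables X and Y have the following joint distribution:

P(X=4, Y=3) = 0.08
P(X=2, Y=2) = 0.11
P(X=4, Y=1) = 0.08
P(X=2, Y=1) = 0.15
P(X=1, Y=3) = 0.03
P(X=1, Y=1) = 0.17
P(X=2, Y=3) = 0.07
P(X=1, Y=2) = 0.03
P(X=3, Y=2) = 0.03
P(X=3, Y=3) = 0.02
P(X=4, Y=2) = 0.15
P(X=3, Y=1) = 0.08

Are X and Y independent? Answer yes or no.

P(X=4) = 0.31 and P(Y=1) = 0.48, so their product is 0.1488, but P(X=4, Y=1) = 0.08. Since these differ, X and Y are not independent.

no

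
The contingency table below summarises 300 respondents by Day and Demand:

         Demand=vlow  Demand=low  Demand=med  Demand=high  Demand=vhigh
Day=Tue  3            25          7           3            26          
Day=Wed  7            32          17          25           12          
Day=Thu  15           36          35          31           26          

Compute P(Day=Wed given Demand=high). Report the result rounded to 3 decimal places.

0.424

Total with Demand=high: 3 + 25 + 31 = 59.
P(Day=Wed | Demand=high) = 25/59 = 0.424.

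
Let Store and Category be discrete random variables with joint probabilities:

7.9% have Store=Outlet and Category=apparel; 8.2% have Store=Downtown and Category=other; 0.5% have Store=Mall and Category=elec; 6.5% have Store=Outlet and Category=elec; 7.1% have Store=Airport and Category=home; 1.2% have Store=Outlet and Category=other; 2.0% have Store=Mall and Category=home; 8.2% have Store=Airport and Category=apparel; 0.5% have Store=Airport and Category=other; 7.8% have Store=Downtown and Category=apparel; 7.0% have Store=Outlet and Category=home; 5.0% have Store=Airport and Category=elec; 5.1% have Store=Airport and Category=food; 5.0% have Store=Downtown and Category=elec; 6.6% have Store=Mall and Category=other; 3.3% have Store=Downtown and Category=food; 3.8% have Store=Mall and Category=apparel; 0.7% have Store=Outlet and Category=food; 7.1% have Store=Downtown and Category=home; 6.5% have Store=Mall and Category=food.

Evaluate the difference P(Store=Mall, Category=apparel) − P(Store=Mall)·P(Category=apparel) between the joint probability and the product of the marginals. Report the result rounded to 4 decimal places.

P(Store=Mall) = 0.065 + 0.038 + 0.005 + 0.020 + 0.066 = 0.194.
P(Category=apparel) = 0.078 + 0.038 + 0.082 + 0.079 = 0.277.
P(Store=Mall, Category=apparel) − P(Store=Mall)P(Category=apparel) = 0.038 − 0.194×0.277 = -0.0157.

-0.0157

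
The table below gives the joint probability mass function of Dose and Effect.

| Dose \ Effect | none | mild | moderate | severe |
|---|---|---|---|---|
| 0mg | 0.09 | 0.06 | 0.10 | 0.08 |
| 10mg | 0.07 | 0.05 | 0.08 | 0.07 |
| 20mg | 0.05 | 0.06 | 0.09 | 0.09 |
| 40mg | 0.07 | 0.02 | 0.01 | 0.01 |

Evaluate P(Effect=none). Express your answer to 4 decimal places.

0.2800

P(Effect=none) = 0.09 + 0.07 + 0.05 + 0.07 = 0.28.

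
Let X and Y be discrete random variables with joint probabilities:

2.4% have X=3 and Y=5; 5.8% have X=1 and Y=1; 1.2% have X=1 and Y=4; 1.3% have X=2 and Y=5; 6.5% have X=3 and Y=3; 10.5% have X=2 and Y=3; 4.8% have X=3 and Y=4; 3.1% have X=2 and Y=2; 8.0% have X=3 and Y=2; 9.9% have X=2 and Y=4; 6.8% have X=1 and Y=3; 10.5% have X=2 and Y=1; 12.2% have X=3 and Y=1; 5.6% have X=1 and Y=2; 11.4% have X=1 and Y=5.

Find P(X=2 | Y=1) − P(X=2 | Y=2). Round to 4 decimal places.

0.1828

P(Y=1) = 0.058 + 0.105 + 0.122 = 0.285; P(X=2 | Y=1) = 0.105/0.285 = 0.36842.
P(Y=2) = 0.056 + 0.031 + 0.080 = 0.167; P(X=2 | Y=2) = 0.031/0.167 = 0.18563.
Difference = 0.1828.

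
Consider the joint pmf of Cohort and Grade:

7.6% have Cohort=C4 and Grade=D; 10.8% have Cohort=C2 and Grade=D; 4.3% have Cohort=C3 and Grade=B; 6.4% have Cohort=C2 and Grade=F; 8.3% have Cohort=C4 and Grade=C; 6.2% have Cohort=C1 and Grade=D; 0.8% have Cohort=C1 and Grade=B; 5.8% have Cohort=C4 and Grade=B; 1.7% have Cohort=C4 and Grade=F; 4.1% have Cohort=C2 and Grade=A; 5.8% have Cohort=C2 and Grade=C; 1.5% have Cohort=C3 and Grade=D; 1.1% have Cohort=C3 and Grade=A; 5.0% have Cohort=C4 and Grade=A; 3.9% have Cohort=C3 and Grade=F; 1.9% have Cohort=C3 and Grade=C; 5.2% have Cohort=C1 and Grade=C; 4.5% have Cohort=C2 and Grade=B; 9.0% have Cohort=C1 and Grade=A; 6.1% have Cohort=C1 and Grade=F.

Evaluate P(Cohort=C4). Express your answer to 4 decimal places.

0.2840

P(Cohort=C4) = 0.050 + 0.058 + 0.083 + 0.076 + 0.017 = 0.284.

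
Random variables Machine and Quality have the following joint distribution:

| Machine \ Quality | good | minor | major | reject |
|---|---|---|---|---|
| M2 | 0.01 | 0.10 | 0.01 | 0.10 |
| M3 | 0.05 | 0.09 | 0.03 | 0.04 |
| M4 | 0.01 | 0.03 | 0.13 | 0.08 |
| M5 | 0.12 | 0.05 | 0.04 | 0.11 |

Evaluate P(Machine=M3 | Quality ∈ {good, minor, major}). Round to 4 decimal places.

0.2537

P(Quality=good) = 0.01 + 0.05 + 0.01 + 0.12 = 0.19.
P(Quality=minor) = 0.10 + 0.09 + 0.03 + 0.05 = 0.27.
P(Quality=major) = 0.01 + 0.03 + 0.13 + 0.04 = 0.21.
P(Quality ∈ {good, minor, major}) = 0.19 + 0.27 + 0.21 = 0.67; P(Machine=M3, Quality ∈ {good, minor, major}) = 0.05 + 0.09 + 0.03 = 0.17.
P(Machine=M3 | Quality ∈ {good, minor, major}) = 0.17/0.67 = 0.2537.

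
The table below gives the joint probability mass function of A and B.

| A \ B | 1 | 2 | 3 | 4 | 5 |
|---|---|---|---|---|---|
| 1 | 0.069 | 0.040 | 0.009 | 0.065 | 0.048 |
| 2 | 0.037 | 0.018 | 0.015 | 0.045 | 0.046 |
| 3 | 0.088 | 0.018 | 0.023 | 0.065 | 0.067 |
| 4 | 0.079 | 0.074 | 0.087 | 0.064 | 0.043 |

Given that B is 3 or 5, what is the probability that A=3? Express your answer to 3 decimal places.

0.266

P(B=3) = 0.009 + 0.015 + 0.023 + 0.087 = 0.134.
P(B=5) = 0.048 + 0.046 + 0.067 + 0.043 = 0.204.
P(B ∈ {3, 5}) = 0.134 + 0.204 = 0.338; P(A=3, B ∈ {3, 5}) = 0.023 + 0.067 = 0.090.
P(A=3 | B ∈ {3, 5}) = 0.090/0.338 = 0.266.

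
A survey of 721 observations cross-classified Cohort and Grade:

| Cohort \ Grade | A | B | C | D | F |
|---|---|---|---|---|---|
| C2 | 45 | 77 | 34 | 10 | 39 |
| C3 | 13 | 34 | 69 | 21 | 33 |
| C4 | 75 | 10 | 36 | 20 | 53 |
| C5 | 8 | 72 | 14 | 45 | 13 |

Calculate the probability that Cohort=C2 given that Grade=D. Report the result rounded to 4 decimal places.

Total with Grade=D: 10 + 21 + 20 + 45 = 96.
P(Cohort=C2 | Grade=D) = 10/96 = 0.1042.

0.1042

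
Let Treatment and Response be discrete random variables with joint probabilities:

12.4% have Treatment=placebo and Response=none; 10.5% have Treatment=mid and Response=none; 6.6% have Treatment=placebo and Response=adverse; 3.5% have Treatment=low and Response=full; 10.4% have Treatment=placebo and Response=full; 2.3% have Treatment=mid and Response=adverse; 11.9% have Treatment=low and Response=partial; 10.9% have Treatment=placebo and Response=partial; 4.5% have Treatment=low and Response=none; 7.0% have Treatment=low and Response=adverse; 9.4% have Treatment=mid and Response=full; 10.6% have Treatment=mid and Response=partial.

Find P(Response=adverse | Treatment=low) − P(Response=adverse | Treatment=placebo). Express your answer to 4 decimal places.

P(Treatment=low) = 0.045 + 0.119 + 0.035 + 0.070 = 0.269; P(Response=adverse | Treatment=low) = 0.070/0.269 = 0.26022.
P(Treatment=placebo) = 0.124 + 0.109 + 0.104 + 0.066 = 0.403; P(Response=adverse | Treatment=placebo) = 0.066/0.403 = 0.16377.
Difference = 0.0965.

0.0965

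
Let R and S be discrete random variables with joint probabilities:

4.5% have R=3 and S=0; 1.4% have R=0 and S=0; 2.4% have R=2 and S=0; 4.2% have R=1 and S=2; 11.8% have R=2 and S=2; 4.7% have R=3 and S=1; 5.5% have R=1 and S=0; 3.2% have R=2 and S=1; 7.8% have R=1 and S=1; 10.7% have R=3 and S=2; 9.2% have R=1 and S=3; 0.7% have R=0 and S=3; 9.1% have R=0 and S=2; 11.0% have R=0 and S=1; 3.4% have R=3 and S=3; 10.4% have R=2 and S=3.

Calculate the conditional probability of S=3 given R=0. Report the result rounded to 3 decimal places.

P(R=0) = 0.014 + 0.110 + 0.091 + 0.007 = 0.222.
P(S=3 | R=0) = 0.007/0.222 = 0.032.

0.032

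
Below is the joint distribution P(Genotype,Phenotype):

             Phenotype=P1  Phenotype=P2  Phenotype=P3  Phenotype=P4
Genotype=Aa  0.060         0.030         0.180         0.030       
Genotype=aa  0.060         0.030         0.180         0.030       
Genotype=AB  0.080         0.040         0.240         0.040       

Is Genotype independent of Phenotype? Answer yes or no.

yes

Every cell satisfies P(Genotype,Phenotype) = P(Genotype)·P(Phenotype). For instance P(Genotype=Aa) = 0.300, P(Phenotype=P1) = 0.200, and 0.300×0.200 = 0.060 matches the joint entry. So Genotype and Phenotype are independent.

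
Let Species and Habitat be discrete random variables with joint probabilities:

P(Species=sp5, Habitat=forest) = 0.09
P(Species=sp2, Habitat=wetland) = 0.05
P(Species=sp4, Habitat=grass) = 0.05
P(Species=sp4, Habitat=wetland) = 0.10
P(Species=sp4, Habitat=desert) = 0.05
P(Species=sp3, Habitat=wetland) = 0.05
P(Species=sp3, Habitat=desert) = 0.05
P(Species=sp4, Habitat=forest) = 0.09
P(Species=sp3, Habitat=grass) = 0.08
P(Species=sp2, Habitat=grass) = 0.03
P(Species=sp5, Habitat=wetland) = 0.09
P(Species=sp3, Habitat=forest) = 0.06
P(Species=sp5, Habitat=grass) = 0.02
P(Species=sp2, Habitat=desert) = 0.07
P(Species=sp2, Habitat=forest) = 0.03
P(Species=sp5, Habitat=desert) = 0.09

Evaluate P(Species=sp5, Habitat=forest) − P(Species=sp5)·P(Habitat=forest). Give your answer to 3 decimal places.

0.012

P(Species=sp5) = 0.09 + 0.02 + 0.09 + 0.09 = 0.29.
P(Habitat=forest) = 0.03 + 0.06 + 0.09 + 0.09 = 0.27.
P(Species=sp5, Habitat=forest) − P(Species=sp5)P(Habitat=forest) = 0.09 − 0.29×0.27 = 0.012.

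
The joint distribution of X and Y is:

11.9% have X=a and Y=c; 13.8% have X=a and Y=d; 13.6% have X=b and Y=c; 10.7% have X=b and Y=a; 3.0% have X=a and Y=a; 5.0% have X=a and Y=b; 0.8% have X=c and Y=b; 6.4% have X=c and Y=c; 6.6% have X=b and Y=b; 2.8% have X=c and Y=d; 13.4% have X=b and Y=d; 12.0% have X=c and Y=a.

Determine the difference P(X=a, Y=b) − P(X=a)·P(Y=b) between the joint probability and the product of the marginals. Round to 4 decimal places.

0.0082

P(X=a) = 0.030 + 0.050 + 0.119 + 0.138 = 0.337.
P(Y=b) = 0.050 + 0.066 + 0.008 = 0.124.
P(X=a, Y=b) − P(X=a)P(Y=b) = 0.050 − 0.337×0.124 = 0.0082.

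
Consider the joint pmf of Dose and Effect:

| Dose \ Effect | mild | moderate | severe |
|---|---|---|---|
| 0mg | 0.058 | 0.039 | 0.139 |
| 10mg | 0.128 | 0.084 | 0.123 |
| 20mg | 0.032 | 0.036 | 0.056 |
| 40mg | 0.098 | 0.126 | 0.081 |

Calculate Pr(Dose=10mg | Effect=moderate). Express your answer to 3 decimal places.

P(Effect=moderate) = 0.039 + 0.084 + 0.036 + 0.126 = 0.285.
P(Dose=10mg | Effect=moderate) = 0.084/0.285 = 0.295.

0.295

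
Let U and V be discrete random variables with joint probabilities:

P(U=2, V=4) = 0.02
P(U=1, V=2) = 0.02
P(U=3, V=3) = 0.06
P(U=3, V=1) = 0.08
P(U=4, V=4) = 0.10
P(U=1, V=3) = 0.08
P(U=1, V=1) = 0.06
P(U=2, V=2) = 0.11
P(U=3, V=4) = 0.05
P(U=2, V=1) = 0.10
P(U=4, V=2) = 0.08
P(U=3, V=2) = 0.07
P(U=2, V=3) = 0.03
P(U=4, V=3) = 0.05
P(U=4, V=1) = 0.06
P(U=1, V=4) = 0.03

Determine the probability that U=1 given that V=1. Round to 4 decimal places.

P(V=1) = 0.06 + 0.10 + 0.08 + 0.06 = 0.30.
P(U=1 | V=1) = 0.06/0.30 = 0.2000.

0.2000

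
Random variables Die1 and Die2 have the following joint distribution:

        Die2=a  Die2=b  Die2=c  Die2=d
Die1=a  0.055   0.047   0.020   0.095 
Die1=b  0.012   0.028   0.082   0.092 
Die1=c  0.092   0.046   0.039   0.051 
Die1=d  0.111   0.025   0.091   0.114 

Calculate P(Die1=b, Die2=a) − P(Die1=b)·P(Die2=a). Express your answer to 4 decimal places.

-0.0458

P(Die1=b) = 0.012 + 0.028 + 0.082 + 0.092 = 0.214.
P(Die2=a) = 0.055 + 0.012 + 0.092 + 0.111 = 0.270.
P(Die1=b, Die2=a) − P(Die1=b)P(Die2=a) = 0.012 − 0.214×0.270 = -0.0458.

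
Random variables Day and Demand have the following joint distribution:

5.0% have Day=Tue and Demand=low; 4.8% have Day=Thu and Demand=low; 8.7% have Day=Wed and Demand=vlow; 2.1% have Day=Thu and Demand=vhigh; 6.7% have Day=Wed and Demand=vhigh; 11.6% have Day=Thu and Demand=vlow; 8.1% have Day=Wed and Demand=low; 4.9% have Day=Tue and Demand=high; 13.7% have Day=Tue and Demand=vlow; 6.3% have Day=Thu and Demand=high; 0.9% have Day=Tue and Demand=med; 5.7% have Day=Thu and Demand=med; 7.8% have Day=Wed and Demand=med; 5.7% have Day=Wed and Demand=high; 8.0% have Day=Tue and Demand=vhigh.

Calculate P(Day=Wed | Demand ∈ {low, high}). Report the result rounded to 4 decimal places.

P(Demand=low) = 0.050 + 0.081 + 0.048 = 0.179.
P(Demand=high) = 0.049 + 0.057 + 0.063 = 0.169.
P(Demand ∈ {low, high}) = 0.179 + 0.169 = 0.348; P(Day=Wed, Demand ∈ {low, high}) = 0.081 + 0.057 = 0.138.
P(Day=Wed | Demand ∈ {low, high}) = 0.138/0.348 = 0.3966.

0.3966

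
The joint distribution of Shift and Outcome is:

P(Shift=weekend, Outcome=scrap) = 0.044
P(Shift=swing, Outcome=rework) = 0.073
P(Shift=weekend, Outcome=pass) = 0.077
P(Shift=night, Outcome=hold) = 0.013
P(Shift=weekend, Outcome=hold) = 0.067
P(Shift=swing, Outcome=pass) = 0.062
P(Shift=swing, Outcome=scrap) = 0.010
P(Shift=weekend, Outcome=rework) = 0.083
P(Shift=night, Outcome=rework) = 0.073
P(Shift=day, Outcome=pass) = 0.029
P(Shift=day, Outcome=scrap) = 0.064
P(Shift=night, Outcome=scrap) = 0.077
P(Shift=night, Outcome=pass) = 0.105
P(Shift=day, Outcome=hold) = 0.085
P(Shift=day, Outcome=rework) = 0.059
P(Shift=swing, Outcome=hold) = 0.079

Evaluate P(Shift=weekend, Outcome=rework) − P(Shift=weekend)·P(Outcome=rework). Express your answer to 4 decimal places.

0.0050

P(Shift=weekend) = 0.077 + 0.083 + 0.044 + 0.067 = 0.271.
P(Outcome=rework) = 0.059 + 0.073 + 0.073 + 0.083 = 0.288.
P(Shift=weekend, Outcome=rework) − P(Shift=weekend)P(Outcome=rework) = 0.083 − 0.271×0.288 = 0.0050.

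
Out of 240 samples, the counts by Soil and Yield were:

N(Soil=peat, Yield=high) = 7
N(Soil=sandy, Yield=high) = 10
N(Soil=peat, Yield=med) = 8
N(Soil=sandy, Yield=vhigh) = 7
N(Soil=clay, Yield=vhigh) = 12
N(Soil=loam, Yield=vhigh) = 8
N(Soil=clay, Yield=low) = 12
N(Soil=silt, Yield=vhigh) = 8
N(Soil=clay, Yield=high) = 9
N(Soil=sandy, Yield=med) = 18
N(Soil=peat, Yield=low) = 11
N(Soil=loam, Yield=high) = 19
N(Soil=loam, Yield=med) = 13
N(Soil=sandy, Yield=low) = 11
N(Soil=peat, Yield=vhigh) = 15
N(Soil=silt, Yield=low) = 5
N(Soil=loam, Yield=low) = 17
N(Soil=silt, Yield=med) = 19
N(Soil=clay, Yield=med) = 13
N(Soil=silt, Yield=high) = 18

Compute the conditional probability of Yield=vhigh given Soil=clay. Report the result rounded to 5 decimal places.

0.26087

Total with Soil=clay: 12 + 13 + 9 + 12 = 46.
P(Yield=vhigh | Soil=clay) = 12/46 = 0.26087.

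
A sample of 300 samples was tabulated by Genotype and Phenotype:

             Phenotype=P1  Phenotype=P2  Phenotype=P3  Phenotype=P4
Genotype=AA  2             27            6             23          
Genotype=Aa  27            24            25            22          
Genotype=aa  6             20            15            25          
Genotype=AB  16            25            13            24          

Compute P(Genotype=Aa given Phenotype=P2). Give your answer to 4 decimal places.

Total with Phenotype=P2: 27 + 24 + 20 + 25 = 96.
P(Genotype=Aa | Phenotype=P2) = 24/96 = 0.2500.

0.2500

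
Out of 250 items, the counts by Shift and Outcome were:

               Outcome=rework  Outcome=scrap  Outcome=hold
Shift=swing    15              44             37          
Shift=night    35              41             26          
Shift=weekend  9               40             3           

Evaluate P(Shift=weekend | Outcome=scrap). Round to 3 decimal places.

0.320

Total with Outcome=scrap: 44 + 41 + 40 = 125.
P(Shift=weekend | Outcome=scrap) = 40/125 = 0.320.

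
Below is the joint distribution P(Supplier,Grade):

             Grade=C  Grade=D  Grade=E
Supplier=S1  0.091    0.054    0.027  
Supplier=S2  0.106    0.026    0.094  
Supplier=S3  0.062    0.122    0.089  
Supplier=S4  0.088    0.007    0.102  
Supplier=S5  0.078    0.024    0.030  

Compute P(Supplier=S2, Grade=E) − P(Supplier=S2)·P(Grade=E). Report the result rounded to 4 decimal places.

P(Supplier=S2) = 0.106 + 0.026 + 0.094 = 0.226.
P(Grade=E) = 0.027 + 0.094 + 0.089 + 0.102 + 0.030 = 0.342.
P(Supplier=S2, Grade=E) − P(Supplier=S2)P(Grade=E) = 0.094 − 0.226×0.342 = 0.0167.

0.0167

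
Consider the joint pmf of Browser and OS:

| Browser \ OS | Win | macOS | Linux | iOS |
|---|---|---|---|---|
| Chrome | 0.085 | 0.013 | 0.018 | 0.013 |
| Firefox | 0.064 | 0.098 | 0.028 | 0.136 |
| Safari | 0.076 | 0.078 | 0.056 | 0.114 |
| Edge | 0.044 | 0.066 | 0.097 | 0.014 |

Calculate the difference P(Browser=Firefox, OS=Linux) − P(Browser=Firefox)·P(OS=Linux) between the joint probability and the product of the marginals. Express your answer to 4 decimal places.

P(Browser=Firefox) = 0.064 + 0.098 + 0.028 + 0.136 = 0.326.
P(OS=Linux) = 0.018 + 0.028 + 0.056 + 0.097 = 0.199.
P(Browser=Firefox, OS=Linux) − P(Browser=Firefox)P(OS=Linux) = 0.028 − 0.326×0.199 = -0.0369.

-0.0369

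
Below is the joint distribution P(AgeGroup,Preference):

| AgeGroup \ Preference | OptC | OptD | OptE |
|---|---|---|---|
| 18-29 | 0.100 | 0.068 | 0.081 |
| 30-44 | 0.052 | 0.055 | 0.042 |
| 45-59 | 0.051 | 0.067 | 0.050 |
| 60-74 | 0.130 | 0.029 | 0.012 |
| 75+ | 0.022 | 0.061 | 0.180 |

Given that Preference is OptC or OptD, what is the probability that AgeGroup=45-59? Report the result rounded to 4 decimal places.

0.1858

P(Preference=OptC) = 0.100 + 0.052 + 0.051 + 0.130 + 0.022 = 0.355.
P(Preference=OptD) = 0.068 + 0.055 + 0.067 + 0.029 + 0.061 = 0.280.
P(Preference ∈ {OptC, OptD}) = 0.355 + 0.280 = 0.635; P(AgeGroup=45-59, Preference ∈ {OptC, OptD}) = 0.051 + 0.067 = 0.118.
P(AgeGroup=45-59 | Preference ∈ {OptC, OptD}) = 0.118/0.635 = 0.1858.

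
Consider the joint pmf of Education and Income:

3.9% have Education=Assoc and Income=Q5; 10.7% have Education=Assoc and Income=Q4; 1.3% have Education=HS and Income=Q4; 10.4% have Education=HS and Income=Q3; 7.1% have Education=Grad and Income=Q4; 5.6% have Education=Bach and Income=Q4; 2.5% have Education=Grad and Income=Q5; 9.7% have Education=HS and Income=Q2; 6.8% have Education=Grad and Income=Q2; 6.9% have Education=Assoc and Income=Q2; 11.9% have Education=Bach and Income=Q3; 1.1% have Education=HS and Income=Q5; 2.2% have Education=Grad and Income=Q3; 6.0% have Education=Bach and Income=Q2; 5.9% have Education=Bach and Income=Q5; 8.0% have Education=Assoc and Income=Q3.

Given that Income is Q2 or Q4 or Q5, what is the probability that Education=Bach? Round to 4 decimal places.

P(Income=Q2) = 0.097 + 0.069 + 0.060 + 0.068 = 0.294.
P(Income=Q4) = 0.013 + 0.107 + 0.056 + 0.071 = 0.247.
P(Income=Q5) = 0.011 + 0.039 + 0.059 + 0.025 = 0.134.
P(Income ∈ {Q2, Q4, Q5}) = 0.294 + 0.247 + 0.134 = 0.675; P(Education=Bach, Income ∈ {Q2, Q4, Q5}) = 0.060 + 0.056 + 0.059 = 0.175.
P(Education=Bach | Income ∈ {Q2, Q4, Q5}) = 0.175/0.675 = 0.2593.

0.2593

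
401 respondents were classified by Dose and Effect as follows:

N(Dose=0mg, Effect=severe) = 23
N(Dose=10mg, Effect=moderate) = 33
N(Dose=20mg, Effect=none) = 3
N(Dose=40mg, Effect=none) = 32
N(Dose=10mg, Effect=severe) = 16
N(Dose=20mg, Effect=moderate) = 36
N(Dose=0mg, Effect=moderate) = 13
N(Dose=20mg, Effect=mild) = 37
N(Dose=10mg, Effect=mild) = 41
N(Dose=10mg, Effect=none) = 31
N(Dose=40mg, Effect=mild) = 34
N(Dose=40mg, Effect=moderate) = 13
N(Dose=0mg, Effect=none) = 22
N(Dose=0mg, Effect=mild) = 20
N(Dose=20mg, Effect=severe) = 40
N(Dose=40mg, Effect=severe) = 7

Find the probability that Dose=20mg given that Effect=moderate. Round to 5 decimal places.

0.37895

Total with Effect=moderate: 13 + 33 + 36 + 13 = 95.
P(Dose=20mg | Effect=moderate) = 36/95 = 0.37895.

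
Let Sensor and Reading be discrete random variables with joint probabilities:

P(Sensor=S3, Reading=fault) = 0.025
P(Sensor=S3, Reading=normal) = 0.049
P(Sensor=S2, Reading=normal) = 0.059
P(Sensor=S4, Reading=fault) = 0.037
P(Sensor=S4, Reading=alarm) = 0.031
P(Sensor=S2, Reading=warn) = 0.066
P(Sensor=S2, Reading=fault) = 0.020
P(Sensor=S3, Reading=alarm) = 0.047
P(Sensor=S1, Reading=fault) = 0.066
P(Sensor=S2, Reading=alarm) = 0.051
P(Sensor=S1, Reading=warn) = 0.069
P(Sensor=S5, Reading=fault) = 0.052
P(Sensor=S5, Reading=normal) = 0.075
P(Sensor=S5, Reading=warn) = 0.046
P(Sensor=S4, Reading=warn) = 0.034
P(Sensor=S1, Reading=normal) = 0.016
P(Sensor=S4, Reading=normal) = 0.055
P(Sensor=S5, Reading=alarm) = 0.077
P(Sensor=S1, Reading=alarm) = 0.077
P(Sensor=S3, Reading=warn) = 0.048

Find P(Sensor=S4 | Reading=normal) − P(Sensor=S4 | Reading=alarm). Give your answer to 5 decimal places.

0.10699

P(Reading=normal) = 0.016 + 0.059 + 0.049 + 0.055 + 0.075 = 0.254; P(Sensor=S4 | Reading=normal) = 0.055/0.254 = 0.216535.
P(Reading=alarm) = 0.077 + 0.051 + 0.047 + 0.031 + 0.077 = 0.283; P(Sensor=S4 | Reading=alarm) = 0.031/0.283 = 0.109541.
Difference = 0.10699.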